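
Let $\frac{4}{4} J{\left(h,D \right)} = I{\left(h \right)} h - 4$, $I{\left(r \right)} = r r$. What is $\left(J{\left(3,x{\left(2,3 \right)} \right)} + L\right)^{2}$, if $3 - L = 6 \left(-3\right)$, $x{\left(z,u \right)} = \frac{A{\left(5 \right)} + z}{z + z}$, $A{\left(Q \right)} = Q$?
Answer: $1936$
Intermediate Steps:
$I{\left(r \right)} = r^{2}$
$x{\left(z,u \right)} = \frac{5 + z}{2 z}$ ($x{\left(z,u \right)} = \frac{5 + z}{z + z} = \frac{5 + z}{2 z}$)
$L = 21$ ($L = 3 - 6 \left(-3\right) = 3 - -18 = 3 + 18 = 21$)
$J{\left(h,D \right)} = -4 + h^{3}$ ($J{\left(h,D \right)} = h^{2} h - 4 = h^{3} - 4 = -4 + h^{3}$)
$\left(J{\left(3,x{\left(2,3 \right)} \right)} + L\right)^{2} = \left(\left(-4 + 3^{3}\right) + 21\right)^{2} = \left(\left(-4 + 27\right) + 21\right)^{2} = \left(23 + 21\right)^{2} = 44^{2} = 1936$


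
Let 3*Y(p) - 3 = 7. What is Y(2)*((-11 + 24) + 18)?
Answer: 310/3 ≈ 103.33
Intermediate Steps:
Y(p) = 10/3 (Y(p) = 1 + (1/3)*7 = 1 + 7/3 = 10/3)
Y(2)*((-11 + 24) + 18) = 10*((-11 + 24) + 18)/3 = 10*(13 + 18)/3 = (10/3)*31 = 310/3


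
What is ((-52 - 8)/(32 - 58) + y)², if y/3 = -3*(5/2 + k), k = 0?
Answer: 275625/676 ≈ 407.73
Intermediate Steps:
y = -45/2 (y = 3*(-3*(5/2 + 0)) = 3*(-3*5/2) = 3*(-15/2) = -45/2 ≈ -22.500)
((-52 - 8)/(32 - 58) + y)² = ((-52 - 8)/(32 - 58) - 45/2)² = (-60/(-26) - 45/2)² = (-60*(-1/26) - 45/2)² = (30/13 - 45/2)² = (-525/26)² = 275625/676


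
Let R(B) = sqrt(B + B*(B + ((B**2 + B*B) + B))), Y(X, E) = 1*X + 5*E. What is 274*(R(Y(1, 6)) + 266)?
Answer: 72884 + 274*sqrt(61535) ≈ 1.4085e+5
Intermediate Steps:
Y(X, E) = X + 5*E
R(B) = sqrt(B + B*(2*B + 2*B**2)) (R(B) = sqrt(B + B*(B + ((B**2 + B**2) + B))) = sqrt(B + B*(B + (2*B**2 + B))) = sqrt(B + B*(B + (B + 2*B**2))) = sqrt(B + B*(2*B + 2*B**2)))
274*(R(Y(1, 6)) + 266) = 274*(sqrt((1 + 5*6)*(1 + 2*(1 + 5*6) + 2*(1 + 5*6)**2)) + 266) = 274*(sqrt((1 + 30)*(1 + 2*(1 + 30) + 2*(1 + 30)**2)) + 266) = 274*(sqrt(31*(1 + 2*31 + 2*31**2)) + 266) = 274*(sqrt(31*(1 + 62 + 2*961)) + 266) = 274*(sqrt(31*(1 + 62 + 1922)) + 266) = 274*(sqrt(31*1985) + 266) = 274*(sqrt(61535) + 266) = 274*(266 + sqrt(61535)) = 72884 + 274*sqrt(61535)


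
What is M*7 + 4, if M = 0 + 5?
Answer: 39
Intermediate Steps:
M = 5
M*7 + 4 = 5*7 + 4 = 35 + 4 = 39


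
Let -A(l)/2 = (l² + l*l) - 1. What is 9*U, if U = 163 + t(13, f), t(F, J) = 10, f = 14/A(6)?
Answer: 1557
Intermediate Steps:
A(l) = 2 - 4*l² (A(l) = -2*((l² + l*l) - 1) = -2*((l² + l²) - 1) = -2*(2*l² - 1) = -2*(-1 + 2*l²) = 2 - 4*l²)
f = -7/71 (f = 14/(2 - 4*6²) = 14/(2 - 4*36) = 14/(2 - 144) = 14/(-142) = 14*(-1/142) = -7/71 ≈ -0.098592)
U = 173 (U = 163 + 10 = 173)
9*U = 9*173 = 1557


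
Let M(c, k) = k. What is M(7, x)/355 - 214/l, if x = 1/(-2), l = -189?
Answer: 151751/134190 ≈ 1.1309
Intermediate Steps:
x = -½ ≈ -0.50000
M(7, x)/355 - 214/l = -½/355 - 214/(-189) = -½*1/355 - 214*(-1/189) = -1/710 + 214/189 = 151751/134190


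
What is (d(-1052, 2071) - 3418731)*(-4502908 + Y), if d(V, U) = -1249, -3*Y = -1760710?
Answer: 40177972919720/3 ≈ 1.3393e+13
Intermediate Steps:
Y = 1760710/3 (Y = -⅓*(-1760710) = 1760710/3 ≈ 5.8690e+5)
(d(-1052, 2071) - 3418731)*(-4502908 + Y) = (-1249 - 3418731)*(-4502908 + 1760710/3) = -3419980*(-11748014/3) = 40177972919720/3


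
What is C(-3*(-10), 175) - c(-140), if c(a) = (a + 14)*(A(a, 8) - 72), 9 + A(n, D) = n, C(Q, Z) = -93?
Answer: -27939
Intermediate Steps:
A(n, D) = -9 + n
c(a) = (-81 + a)*(14 + a) (c(a) = (a + 14)*((-9 + a) - 72) = (14 + a)*(-81 + a) = (-81 + a)*(14 + a))
C(-3*(-10), 175) - c(-140) = -93 - (-1134 + (-140)² - 67*(-140)) = -93 - (-1134 + 19600 + 9380) = -93 - 1*27846 = -93 - 27846 = -27939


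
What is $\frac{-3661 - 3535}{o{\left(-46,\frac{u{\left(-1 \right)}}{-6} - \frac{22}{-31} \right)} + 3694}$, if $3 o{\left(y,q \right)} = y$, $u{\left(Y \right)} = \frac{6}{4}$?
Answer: $- \frac{5397}{2759} \approx -1.9561$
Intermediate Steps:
$u{\left(Y \right)} = \frac{3}{2}$ ($u{\left(Y \right)} = 6 \cdot \frac{1}{4} = \frac{3}{2}$)
$o{\left(y,q \right)} = \frac{y}{3}$
$\frac{-3661 - 3535}{o{\left(-46,\frac{u{\left(-1 \right)}}{-6} - \frac{22}{-31} \right)} + 3694} = \frac{-3661 - 3535}{\frac{1}{3} \left(-46\right) + 3694} = - \frac{7196}{- \frac{46}{3} + 3694} = - \frac{7196}{\frac{11036}{3}} = \left(-7196\right) \frac{3}{11036} = - \frac{5397}{2759}$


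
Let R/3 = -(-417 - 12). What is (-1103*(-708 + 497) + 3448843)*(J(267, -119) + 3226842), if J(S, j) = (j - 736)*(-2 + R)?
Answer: 7835008551192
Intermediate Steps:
R = 1287 (R = 3*(-(-417 - 12)) = 3*(-1*(-429)) = 3*429 = 1287)
J(S, j) = -945760 + 1285*j (J(S, j) = (j - 736)*(-2 + 1287) = (-736 + j)*1285 = -945760 + 1285*j)
(-1103*(-708 + 497) + 3448843)*(J(267, -119) + 3226842) = (-1103*(-708 + 497) + 3448843)*((-945760 + 1285*(-119)) + 3226842) = (-1103*(-211) + 3448843)*((-945760 - 152915) + 3226842) = (232733 + 3448843)*(-1098675 + 3226842) = 3681576*2128167 = 7835008551192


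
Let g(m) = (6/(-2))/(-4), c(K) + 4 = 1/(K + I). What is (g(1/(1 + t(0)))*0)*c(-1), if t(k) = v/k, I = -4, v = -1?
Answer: 0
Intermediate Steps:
t(k) = -1/k
c(K) = -4 + 1/(-4 + K) (c(K) = -4 + 1/(K - 4) = -4 + 1/(-4 + K))
g(m) = ¾ (g(m) = (6*(-½))*(-¼) = -3*(-¼) = ¾)
(g(1/(1 + t(0)))*0)*c(-1) = ((¾)*0)*((17 - 4*(-1))/(-4 - 1)) = 0*((17 + 4)/(-5)) = 0*(-⅕*21) = 0*(-21/5) = 0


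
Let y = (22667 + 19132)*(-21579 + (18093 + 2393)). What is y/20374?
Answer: -45686307/20374 ≈ -2242.4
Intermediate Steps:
y = -45686307 (y = 41799*(-21579 + 20486) = 41799*(-1093) = -45686307)
y/20374 = -45686307/20374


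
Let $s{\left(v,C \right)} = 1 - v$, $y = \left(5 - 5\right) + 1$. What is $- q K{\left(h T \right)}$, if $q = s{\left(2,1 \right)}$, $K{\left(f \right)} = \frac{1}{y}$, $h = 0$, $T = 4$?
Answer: $1$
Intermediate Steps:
$y = 1$ ($y = 0 + 1 = 1$)
$K{\left(f \right)} = 1$ ($K{\left(f \right)} = 1^{-1} = 1$)
$q = -1$ ($q = 1 - 2 = -1$)
$- q K{\left(h T \right)} = \left(-1\right) \left(-1\right) 1 = 1 \cdot 1 = 1$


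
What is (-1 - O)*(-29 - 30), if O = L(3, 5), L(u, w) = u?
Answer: 236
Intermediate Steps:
O = 3
(-1 - O)*(-29 - 30) = (-1 - 1*3)*(-29 - 30) = (-1 - 3)*(-59) = -4*(-59) = 236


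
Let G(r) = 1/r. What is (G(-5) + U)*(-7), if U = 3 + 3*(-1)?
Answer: 7/5 ≈ 1.4000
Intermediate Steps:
U = 0 (U = 3 - 3 = 0)
(G(-5) + U)*(-7) = (1/(-5) + 0)*(-7) = (-⅕ + 0)*(-7) = -⅕*(-7) = 7/5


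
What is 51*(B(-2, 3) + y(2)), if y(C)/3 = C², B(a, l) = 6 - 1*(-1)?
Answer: 969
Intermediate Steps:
B(a, l) = 7 (B(a, l) = 6 + 1 = 7)
y(C) = 3*C²
51*(B(-2, 3) + y(2)) = 51*(7 + 3*2²) = 51*(7 + 3*4) = 51*(7 + 12) = 51*19 = 969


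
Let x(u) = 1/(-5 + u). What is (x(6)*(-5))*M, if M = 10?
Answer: -50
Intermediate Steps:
(x(6)*(-5))*M = (-5/(-5 + 6))*10 = (-5/1)*10 = (1*(-5))*10 = -5*10 = -50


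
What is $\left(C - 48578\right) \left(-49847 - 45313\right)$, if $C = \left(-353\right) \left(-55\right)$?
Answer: $2775151080$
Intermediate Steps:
$C = 19415$
$\left(C - 48578\right) \left(-49847 - 45313\right) = \left(19415 - 48578\right) \left(-49847 - 45313\right) = \left(-29163\right) \left(-95160\right) = 2775151080$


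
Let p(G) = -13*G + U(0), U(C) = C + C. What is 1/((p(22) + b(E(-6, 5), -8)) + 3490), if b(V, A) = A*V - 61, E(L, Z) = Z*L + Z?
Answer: 1/3343 ≈ 0.00029913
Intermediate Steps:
E(L, Z) = Z + L*Z (E(L, Z) = L*Z + Z = Z + L*Z)
U(C) = 2*C
b(V, A) = -61 + A*V
p(G) = -13*G (p(G) = -13*G + 2*0 = -13*G + 0 = -13*G)
1/((p(22) + b(E(-6, 5), -8)) + 3490) = 1/((-13*22 + (-61 - 40*(1 - 6))) + 3490) = 1/((-286 + (-61 - 40*(-5))) + 3490) = 1/((-286 + (-61 - 8*(-25))) + 3490) = 1/((-286 + (-61 + 200)) + 3490) = 1/((-286 + 139) + 3490) = 1/(-147 + 3490) = 1/3343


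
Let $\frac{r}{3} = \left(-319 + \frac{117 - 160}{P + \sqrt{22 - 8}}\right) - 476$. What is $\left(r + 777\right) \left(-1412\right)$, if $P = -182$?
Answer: $\frac{124822212}{55} - \frac{2118 \sqrt{14}}{385} \approx 2.2695 \cdot 10^{6}$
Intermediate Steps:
$r = -2385 - \frac{129}{-182 + \sqrt{14}}$ ($r = 3 \left(\left(-319 + \frac{117 - 160}{-182 + \sqrt{22 - 8}}\right) - 476\right) = 3 \left(\left(-319 - \frac{43}{-182 + \sqrt{14}}\right) - 476\right) = 3 \left(-795 - \frac{43}{-182 + \sqrt{14}}\right) = -2385 - \frac{129}{-182 + \sqrt{14}} \approx -2384.3$)
$\left(r + 777\right) \left(-1412\right) = \left(\left(- \frac{131136}{55} + \frac{3 \sqrt{14}}{770}\right) + 777\right) \left(-1412\right) = \left(- \frac{88401}{55} + \frac{3 \sqrt{14}}{770}\right) \left(-1412\right) = \frac{124822212}{55} - \frac{2118 \sqrt{14}}{385}$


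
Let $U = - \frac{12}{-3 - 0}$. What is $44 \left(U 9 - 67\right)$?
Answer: $-1364$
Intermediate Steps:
$U = 4$ ($U = - \frac{12}{-3 + 0} = - \frac{12}{-3} = \left(-12\right) \left(- \frac{1}{3}\right) = 4$)
$44 \left(U 9 - 67\right) = 44 \left(4 \cdot 9 - 67\right) = 44 \left(36 - 67\right) = 44 \left(-31\right) = -1364$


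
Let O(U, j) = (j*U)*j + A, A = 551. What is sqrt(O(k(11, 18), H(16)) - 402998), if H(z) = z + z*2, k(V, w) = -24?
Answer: 11*I*sqrt(3783) ≈ 676.57*I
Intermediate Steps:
H(z) = 3*z (H(z) = z + 2*z = 3*z)
O(U, j) = 551 + U*j**2 (O(U, j) = (j*U)*j + 551 = (U*j)*j + 551 = U*j**2 + 551 = 551 + U*j**2)
sqrt(O(k(11, 18), H(16)) - 402998) = sqrt((551 - 24*(3*16)**2) - 402998) = sqrt((551 - 24*48**2) - 402998) = sqrt((551 - 24*2304) - 402998) = sqrt((551 - 55296) - 402998) = sqrt(-54745 - 402998) = sqrt(-457743) = 11*I*sqrt(3783)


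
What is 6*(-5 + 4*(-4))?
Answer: -126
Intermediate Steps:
6*(-5 + 4*(-4)) = 6*(-5 - 16) = 6*(-21) = -126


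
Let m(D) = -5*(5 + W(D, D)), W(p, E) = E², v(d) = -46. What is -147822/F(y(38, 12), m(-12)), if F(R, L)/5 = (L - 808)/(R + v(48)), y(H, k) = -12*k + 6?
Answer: -27199248/7765 ≈ -3502.8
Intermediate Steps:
y(H, k) = 6 - 12*k
m(D) = -25 - 5*D² (m(D) = -5*(5 + D²) = -25 - 5*D²)
F(R, L) = 5*(-808 + L)/(-46 + R) (F(R, L) = 5*((L - 808)/(R - 46)) = 5*((-808 + L)/(-46 + R)) = 5*(-808 + L)/(-46 + R))
-147822/F(y(38, 12), m(-12)) = -147822*(-46 + (6 - 12*12))/(5*(-808 + (-25 - 5*(-12)²))) = -147822*(-46 + (6 - 144))/(5*(-808 + (-25 - 5*144))) = -147822*(-46 - 138)/(5*(-808 + (-25 - 720))) = -147822*(-184/(5*(-808 - 745))) = -147822/(5*(-1/184)*(-1553)) = -147822/7765/184 = -147822*184/7765 = -27199248/7765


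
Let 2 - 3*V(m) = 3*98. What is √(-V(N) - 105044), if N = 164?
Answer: 2*I*√236130/3 ≈ 323.95*I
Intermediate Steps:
V(m) = -292/3 (V(m) = ⅔ - 98 = -292/3)
√(-V(N) - 105044) = √(-1*(-292/3) - 105044) = √(292/3 - 105044) = √(-314840/3) = 2*I*√236130/3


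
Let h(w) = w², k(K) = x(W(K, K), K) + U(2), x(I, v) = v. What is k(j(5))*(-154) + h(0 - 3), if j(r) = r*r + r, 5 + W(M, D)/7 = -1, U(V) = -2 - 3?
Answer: -3841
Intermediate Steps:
U(V) = -5
W(M, D) = -42 (W(M, D) = -35 + 7*(-1) = -35 - 7 = -42)
j(r) = r + r² (j(r) = r² + r = r + r²)
k(K) = -5 + K (k(K) = K - 5 = -5 + K)
k(j(5))*(-154) + h(0 - 3) = (-5 + 5*(1 + 5))*(-154) + (0 - 3)² = (-5 + 5*6)*(-154) + (-3)² = (-5 + 30)*(-154) + 9 = 25*(-154) + 9 = -3850 + 9 = -3841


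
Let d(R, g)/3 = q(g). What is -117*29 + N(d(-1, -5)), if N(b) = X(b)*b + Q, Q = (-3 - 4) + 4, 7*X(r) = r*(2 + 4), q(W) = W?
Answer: -22422/7 ≈ -3203.1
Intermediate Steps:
d(R, g) = 3*g
X(r) = 6*r/7 (X(r) = (r*(2 + 4))/7 = (r*6)/7 = (6*r)/7 = 6*r/7)
Q = -3 (Q = -7 + 4 = -3)
N(b) = -3 + 6*b²/7 (N(b) = (6*b/7)*b - 3 = 6*b²/7 - 3 = -3 + 6*b²/7)
-117*29 + N(d(-1, -5)) = -117*29 + (-3 + 6*(3*(-5))²/7) = -3393 + (-3 + (6/7)*(-15)²) = -3393 + (-3 + (6/7)*225) = -3393 + (-3 + 1350/7) = -3393 + 1329/7 = -22422/7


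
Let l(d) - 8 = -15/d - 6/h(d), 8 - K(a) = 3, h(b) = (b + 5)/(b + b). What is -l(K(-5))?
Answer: 1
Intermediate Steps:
h(b) = (5 + b)/(2*b) (h(b) = (5 + b)/((2*b)) = (5 + b)*(1/(2*b)) = (5 + b)/(2*b))
K(a) = 5 (K(a) = 8 - 1*3 = 8 - 3 = 5)
l(d) = 8 - 15/d - 12*d/(5 + d) (l(d) = 8 + (-15/d - 6*2*d/(5 + d)) = 8 + (-15/d - 12*d/(5 + d)) = 8 - 15/d - 12*d/(5 + d))
-l(K(-5)) = -(-75 - 4*5² + 25*5)/(5*(5 + 5)) = -(-75 - 4*25 + 125)/(5*10) = -(-75 - 100 + 125)/(5*10) = -(-50)/(5*10) = -1*(-1) = 1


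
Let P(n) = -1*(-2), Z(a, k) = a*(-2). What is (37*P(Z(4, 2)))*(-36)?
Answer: -2664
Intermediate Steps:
Z(a, k) = -2*a
P(n) = 2
(37*P(Z(4, 2)))*(-36) = (37*2)*(-36) = 74*(-36) = -2664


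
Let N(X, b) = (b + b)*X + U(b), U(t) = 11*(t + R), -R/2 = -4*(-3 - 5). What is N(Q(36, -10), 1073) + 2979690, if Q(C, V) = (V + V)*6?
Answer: 2733269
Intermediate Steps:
Q(C, V) = 12*V (Q(C, V) = (2*V)*6 = 12*V)
R = -64 (R = -(-8)*(-3 - 5) = -(-8)*(-8) = -2*32 = -64)
U(t) = -704 + 11*t (U(t) = 11*(t - 64) = 11*(-64 + t) = -704 + 11*t)
N(X, b) = -704 + 11*b + 2*X*b (N(X, b) = (b + b)*X + (-704 + 11*b) = (2*b)*X + (-704 + 11*b) = 2*X*b + (-704 + 11*b) = -704 + 11*b + 2*X*b)
N(Q(36, -10), 1073) + 2979690 = (-704 + 11*1073 + 2*(12*(-10))*1073) + 2979690 = (-704 + 11803 + 2*(-120)*1073) + 2979690 = (-704 + 11803 - 257520) + 2979690 = -246421 + 2979690 = 2733269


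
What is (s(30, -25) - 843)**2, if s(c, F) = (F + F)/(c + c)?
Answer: 25633969/36 ≈ 7.1206e+5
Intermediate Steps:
s(c, F) = F/c (s(c, F) = (2*F)/((2*c)) = (2*F)*(1/(2*c)) = F/c)
(s(30, -25) - 843)**2 = (-25/30 - 843)**2 = (-25*1/30 - 843)**2 = (-5/6 - 843)**2 = (-5063/6)**2 = 25633969/36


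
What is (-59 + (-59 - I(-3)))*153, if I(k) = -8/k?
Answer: -18462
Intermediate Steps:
(-59 + (-59 - I(-3)))*153 = (-59 + (-59 - (-8)/(-3)))*153 = (-59 + (-59 - (-8)*(-1)/3))*153 = (-59 + (-59 - 1*8/3))*153 = (-59 + (-59 - 8/3))*153 = (-59 - 185/3)*153 = -362/3*153 = -18462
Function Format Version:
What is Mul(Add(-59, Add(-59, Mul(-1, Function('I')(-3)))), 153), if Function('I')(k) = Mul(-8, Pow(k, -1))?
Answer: -18462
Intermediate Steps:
Mul(Add(-59, Add(-59, Mul(-1, Function('I')(-3)))), 153) = Mul(Add(-59, Add(-59, Mul(-1, Mul(-8, Pow(-3, -1))))), 153) = Mul(Add(-59, Add(-59, Mul(-1, Mul(-8, Rational(-1, 3))))), 153) = Mul(Add(-59, Add(-59, Mul(-1, Rational(8, 3)))), 153) = Mul(Add(-59, Add(-59, Rational(-8, 3))), 153) = Mul(Add(-59, Rational(-185, 3)), 153) = Mul(Rational(-362, 3), 153) = -18462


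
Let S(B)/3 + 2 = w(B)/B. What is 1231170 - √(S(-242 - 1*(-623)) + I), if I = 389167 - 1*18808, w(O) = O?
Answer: 1231170 - 2*√92589 ≈ 1.2306e+6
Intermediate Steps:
S(B) = -3 (S(B) = -6 + 3*(B/B) = -6 + 3*1 = -6 + 3 = -3)
I = 370359 (I = 389167 - 18808 = 370359)
1231170 - √(S(-242 - 1*(-623)) + I) = 1231170 - √(-3 + 370359) = 1231170 - √370356 = 1231170 - 2*√92589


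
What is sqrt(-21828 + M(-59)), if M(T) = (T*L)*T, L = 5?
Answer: I*sqrt(4423) ≈ 66.506*I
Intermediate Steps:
M(T) = 5*T**2 (M(T) = (T*5)*T = (5*T)*T = 5*T**2)
sqrt(-21828 + M(-59)) = sqrt(-21828 + 5*(-59)**2) = sqrt(-21828 + 5*3481) = sqrt(-21828 + 17405) = sqrt(-4423) = I*sqrt(4423)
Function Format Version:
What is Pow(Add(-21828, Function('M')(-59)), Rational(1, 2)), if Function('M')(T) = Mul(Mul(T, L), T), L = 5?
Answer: Mul(I, Pow(4423, Rational(1, 2))) ≈ Mul(66.506, I)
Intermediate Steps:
Function('M')(T) = Mul(5, Pow(T, 2)) (Function('M')(T) = Mul(Mul(T, 5), T) = Mul(Mul(5, T), T) = Mul(5, Pow(T, 2)))
Pow(Add(-21828, Function('M')(-59)), Rational(1, 2)) = Pow(Add(-21828, Mul(5, Pow(-59, 2))), Rational(1, 2)) = Pow(Add(-21828, Mul(5, 3481)), Rational(1, 2)) = Pow(Add(-21828, 17405), Rational(1, 2)) = Pow(-4423, Rational(1, 2)) = Mul(I, Pow(4423, Rational(1, 2)))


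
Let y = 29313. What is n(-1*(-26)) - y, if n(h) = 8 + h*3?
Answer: -29227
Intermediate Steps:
n(h) = 8 + 3*h
n(-1*(-26)) - y = (8 + 3*(-1*(-26))) - 1*29313 = (8 + 3*26) - 29313 = (8 + 78) - 29313 = 86 - 29313 = -29227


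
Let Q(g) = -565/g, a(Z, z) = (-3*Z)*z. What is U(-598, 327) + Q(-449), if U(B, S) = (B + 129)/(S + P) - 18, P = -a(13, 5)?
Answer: -4134455/234378 ≈ -17.640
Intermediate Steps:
a(Z, z) = -3*Z*z
P = 195 (P = -(-3)*13*5 = -1*(-195) = 195)
U(B, S) = -18 + (129 + B)/(195 + S) (U(B, S) = (B + 129)/(S + 195) - 18 = (129 + B)/(195 + S) - 18 = -18 + (129 + B)/(195 + S))
U(-598, 327) + Q(-449) = (-3381 - 598 - 18*327)/(195 + 327) - 565/(-449) = (-3381 - 598 - 5886)/522 - 565*(-1/449) = (1/522)*(-9865) + 565/449 = -9865/522 + 565/449 = -4134455/234378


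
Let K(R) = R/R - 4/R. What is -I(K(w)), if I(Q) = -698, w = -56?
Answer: 698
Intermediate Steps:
K(R) = 1 - 4/R
-I(K(w)) = -1*(-698) = 698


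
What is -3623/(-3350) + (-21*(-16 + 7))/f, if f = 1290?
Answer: 88447/72025 ≈ 1.2280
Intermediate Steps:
-3623/(-3350) + (-21*(-16 + 7))/f = -3623/(-3350) - 21*(-16 + 7)/1290 = -3623*(-1/3350) - 21*(-9)*(1/1290) = 3623/3350 + 189*(1/1290) = 3623/3350 + 63/430 = 88447/72025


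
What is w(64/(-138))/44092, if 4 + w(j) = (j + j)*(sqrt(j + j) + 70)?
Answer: -1189/760587 - 128*I*sqrt(69)/52480503 ≈ -0.0015633 - 2.026e-5*I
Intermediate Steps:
w(j) = -4 + 2*j*(70 + sqrt(2)*sqrt(j)) (w(j) = -4 + (j + j)*(sqrt(j + j) + 70) = -4 + (2*j)*(sqrt(2*j) + 70) = -4 + (2*j)*(sqrt(2)*sqrt(j) + 70) = -4 + (2*j)*(70 + sqrt(2)*sqrt(j)) = -4 + 2*j*(70 + sqrt(2)*sqrt(j)))
w(64/(-138))/44092 = (-4 + 140*(64/(-138)) + 2*sqrt(2)*(64/(-138))**(3/2))/44092 = (-4 + 140*(64*(-1/138)) + 2*sqrt(2)*(64*(-1/138))**(3/2))*(1/44092) = (-4 + 140*(-32/69) + 2*sqrt(2)*(-32/69)**(3/2))*(1/44092) = (-4 - 4480/69 + 2*sqrt(2)*(-128*I*sqrt(138)/4761))*(1/44092) = (-4 - 4480/69 - 512*I*sqrt(69)/4761)*(1/44092) = (-4756/69 - 512*I*sqrt(69)/4761)*(1/44092) = -1189/760587 - 128*I*sqrt(69)/52480503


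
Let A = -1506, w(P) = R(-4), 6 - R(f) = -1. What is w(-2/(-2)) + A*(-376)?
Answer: 566263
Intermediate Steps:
R(f) = 7 (R(f) = 6 - 1*(-1) = 6 + 1 = 7)
w(P) = 7
w(-2/(-2)) + A*(-376) = 7 - 1506*(-376) = 7 + 566256 = 566263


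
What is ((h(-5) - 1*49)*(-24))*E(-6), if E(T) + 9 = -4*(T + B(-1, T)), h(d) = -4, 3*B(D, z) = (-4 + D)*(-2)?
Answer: 2120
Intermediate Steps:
B(D, z) = 8/3 - 2*D/3 (B(D, z) = ((-4 + D)*(-2))/3 = (8 - 2*D)/3 = 8/3 - 2*D/3)
E(T) = -67/3 - 4*T (E(T) = -9 - 4*(T + (8/3 - ⅔*(-1))) = -9 - 4*(T + (8/3 + ⅔)) = -9 - 4*(T + 10/3) = -9 - 4*(10/3 + T) = -9 + (-40/3 - 4*T) = -67/3 - 4*T)
((h(-5) - 1*49)*(-24))*E(-6) = ((-4 - 1*49)*(-24))*(-67/3 - 4*(-6)) = ((-4 - 49)*(-24))*(-67/3 + 24) = -53*(-24)*(5/3) = 1272*(5/3) = 2120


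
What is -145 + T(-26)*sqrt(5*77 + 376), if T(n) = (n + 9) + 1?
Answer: -145 - 16*sqrt(761) ≈ -586.38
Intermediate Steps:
T(n) = 10 + n (T(n) = (9 + n) + 1 = 10 + n)
-145 + T(-26)*sqrt(5*77 + 376) = -145 + (10 - 26)*sqrt(5*77 + 376) = -145 - 16*sqrt(385 + 376) = -145 - 16*sqrt(761)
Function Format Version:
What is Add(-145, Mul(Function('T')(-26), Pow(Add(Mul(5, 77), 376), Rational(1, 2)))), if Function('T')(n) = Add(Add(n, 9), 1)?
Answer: Add(-145, Mul(-16, Pow(761, Rational(1, 2)))) ≈ -586.38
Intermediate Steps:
Function('T')(n) = Add(10, n) (Function('T')(n) = Add(Add(9, n), 1) = Add(10, n))
Add(-145, Mul(Function('T')(-26), Pow(Add(Mul(5, 77), 376), Rational(1, 2)))) = Add(-145, Mul(Add(10, -26), Pow(Add(Mul(5, 77), 376), Rational(1, 2)))) = Add(-145, Mul(-16, Pow(Add(385, 376), Rational(1, 2)))) = Add(-145, Mul(-16, Pow(761, Rational(1, 2))))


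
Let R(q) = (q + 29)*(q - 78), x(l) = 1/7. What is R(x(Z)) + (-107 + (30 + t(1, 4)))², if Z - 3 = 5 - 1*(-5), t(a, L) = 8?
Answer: 122109/49 ≈ 2492.0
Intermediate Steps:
Z = 13 (Z = 3 + (5 - 1*(-5)) = 3 + (5 + 5) = 3 + 10 = 13)
x(l) = ⅐
R(q) = (-78 + q)*(29 + q) (R(q) = (29 + q)*(-78 + q) = (-78 + q)*(29 + q))
R(x(Z)) + (-107 + (30 + t(1, 4)))² = (-2262 + (⅐)² - 49*⅐) + (-107 + (30 + 8))² = (-2262 + 1/49 - 7) + (-107 + 38)² = -111180/49 + (-69)² = -111180/49 + 4761 = 122109/49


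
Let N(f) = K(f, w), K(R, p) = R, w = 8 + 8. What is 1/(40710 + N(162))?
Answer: 1/40872 ≈ 2.4467e-5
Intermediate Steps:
w = 16
N(f) = f
1/(40710 + N(162)) = 1/(40710 + 162) = 1/40872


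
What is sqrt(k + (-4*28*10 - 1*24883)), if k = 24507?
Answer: 2*I*sqrt(374) ≈ 38.678*I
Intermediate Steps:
sqrt(k + (-4*28*10 - 1*24883)) = sqrt(24507 + (-4*28*10 - 1*24883)) = sqrt(24507 + (-112*10 - 24883)) = sqrt(24507 + (-1120 - 24883)) = sqrt(24507 - 26003) = sqrt(-1496) = 2*I*sqrt(374)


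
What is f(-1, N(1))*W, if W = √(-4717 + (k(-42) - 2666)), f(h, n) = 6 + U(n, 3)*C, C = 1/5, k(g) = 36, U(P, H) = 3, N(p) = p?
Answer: 33*I*√7347/5 ≈ 565.72*I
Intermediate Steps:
C = ⅕ ≈ 0.20000
f(h, n) = 33/5 (f(h, n) = 6 + 3*(⅕) = 6 + ⅗ = 33/5)
W = I*√7347 (W = √(-4717 + (36 - 2666)) = √(-4717 - 2630) = √(-7347) = I*√7347 ≈ 85.715*I)
f(-1, N(1))*W = 33*(I*√7347)/5 = 33*I*√7347/5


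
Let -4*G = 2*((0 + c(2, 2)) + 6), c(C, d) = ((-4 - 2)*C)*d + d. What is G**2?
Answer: 64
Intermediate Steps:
c(C, d) = d - 6*C*d (c(C, d) = (-6*C)*d + d = -6*C*d + d = d - 6*C*d)
G = 8 (G = -((0 + 2*(1 - 6*2)) + 6)/2 = -((0 + 2*(1 - 12)) + 6)/2 = -((0 + 2*(-11)) + 6)/2 = -((0 - 22) + 6)/2 = -(-22 + 6)/2 = -(-16)/2 = -1/4*(-32) = 8)
G**2 = 8**2 = 64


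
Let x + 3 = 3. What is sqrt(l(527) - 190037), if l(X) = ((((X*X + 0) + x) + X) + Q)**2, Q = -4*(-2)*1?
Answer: sqrt(77430663659) ≈ 2.7826e+5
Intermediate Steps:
x = 0 (x = -3 + 3 = 0)
Q = 8 (Q = 8*1 = 8)
l(X) = (8 + X + X**2)**2 (l(X) = ((((X*X + 0) + 0) + X) + 8)**2 = ((((X**2 + 0) + 0) + X) + 8)**2 = (((X**2 + 0) + X) + 8)**2 = ((X**2 + X) + 8)**2 = ((X + X**2) + 8)**2 = (8 + X + X**2)**2)
sqrt(l(527) - 190037) = sqrt((8 + 527 + 527**2)**2 - 190037) = sqrt((8 + 527 + 277729)**2 - 190037) = sqrt(278264**2 - 190037) = sqrt(77430853696 - 190037) = sqrt(77430663659)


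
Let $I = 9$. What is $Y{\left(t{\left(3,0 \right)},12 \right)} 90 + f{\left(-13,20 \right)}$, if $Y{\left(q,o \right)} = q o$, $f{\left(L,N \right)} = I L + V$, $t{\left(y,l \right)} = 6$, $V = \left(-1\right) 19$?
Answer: $6344$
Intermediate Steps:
$V = -19$
$f{\left(L,N \right)} = -19 + 9 L$ ($f{\left(L,N \right)} = 9 L - 19 = -19 + 9 L$)
$Y{\left(q,o \right)} = o q$
$Y{\left(t{\left(3,0 \right)},12 \right)} 90 + f{\left(-13,20 \right)} = 12 \cdot 6 \cdot 90 + \left(-19 + 9 \left(-13\right)\right) = 72 \cdot 90 - 136 = 6480 - 136 = 6344$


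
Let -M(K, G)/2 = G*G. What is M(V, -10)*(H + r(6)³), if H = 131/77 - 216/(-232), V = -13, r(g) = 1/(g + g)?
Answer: -253985425/482328 ≈ -526.58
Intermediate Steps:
r(g) = 1/(2*g)
M(K, G) = -2*G² (M(K, G) = -2*G*G = -2*G²)
H = 5878/2233 (H = 131*(1/77) - 216*(-1/232) = 131/77 + 27/29 = 5878/2233 ≈ 2.6323)
M(V, -10)*(H + r(6)³) = (-2*(-10)²)*(5878/2233 + ((½)/6)³) = (-2*100)*(5878/2233 + ((½)*(⅙))³) = -200*(5878/2233 + (1/12)³) = -200*(5878/2233 + 1/1728) = -200*10159417/3858624 = -253985425/482328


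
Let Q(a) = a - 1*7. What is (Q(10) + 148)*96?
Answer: 14496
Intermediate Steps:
Q(a) = -7 + a (Q(a) = a - 7 = -7 + a)
(Q(10) + 148)*96 = ((-7 + 10) + 148)*96 = (3 + 148)*96 = 151*96 = 14496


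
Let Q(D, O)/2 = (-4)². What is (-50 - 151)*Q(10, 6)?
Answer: -6432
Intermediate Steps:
Q(D, O) = 32 (Q(D, O) = 2*(-4)² = 2*16 = 32)
(-50 - 151)*Q(10, 6) = (-50 - 151)*32 = -201*32 = -6432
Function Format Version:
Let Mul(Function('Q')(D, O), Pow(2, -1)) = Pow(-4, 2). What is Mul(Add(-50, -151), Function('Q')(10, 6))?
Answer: -6432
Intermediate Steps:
Function('Q')(D, O) = 32 (Function('Q')(D, O) = Mul(2, Pow(-4, 2)) = Mul(2, 16) = 32)
Mul(Add(-50, -151), Function('Q')(10, 6)) = Mul(Add(-50, -151), 32) = Mul(-201, 32) = -6432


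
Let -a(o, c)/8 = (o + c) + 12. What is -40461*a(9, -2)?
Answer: 6150072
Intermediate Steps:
a(o, c) = -96 - 8*c - 8*o (a(o, c) = -8*((o + c) + 12) = -8*((c + o) + 12) = -8*(12 + c + o) = -96 - 8*c - 8*o)
-40461*a(9, -2) = -40461*(-96 - 8*(-2) - 8*9) = -40461*(-96 + 16 - 72) = -40461*(-152) = 6150072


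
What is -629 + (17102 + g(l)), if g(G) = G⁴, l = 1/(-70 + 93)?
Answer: 4609820794/279841 ≈ 16473.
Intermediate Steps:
l = 1/23 ≈ 0.043478
-629 + (17102 + g(l)) = -629 + (17102 + (1/23)⁴) = -629 + (17102 + 1/279841) = -629 + 4785840783/279841 = 4609820794/279841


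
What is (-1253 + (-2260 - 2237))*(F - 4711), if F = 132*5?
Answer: 23293250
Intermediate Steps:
F = 660
(-1253 + (-2260 - 2237))*(F - 4711) = (-1253 + (-2260 - 2237))*(660 - 4711) = (-1253 - 4497)*(-4051) = -5750*(-4051) = 23293250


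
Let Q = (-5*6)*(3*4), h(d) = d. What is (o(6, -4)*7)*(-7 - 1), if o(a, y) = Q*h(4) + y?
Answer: 80864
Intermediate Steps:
Q = -360 (Q = -30*12 = -360)
o(a, y) = -1440 + y (o(a, y) = -360*4 + y = -1440 + y)
(o(6, -4)*7)*(-7 - 1) = ((-1440 - 4)*7)*(-7 - 1) = -1444*7*(-8) = -10108*(-8) = 80864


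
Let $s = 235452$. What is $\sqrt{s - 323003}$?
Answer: $i \sqrt{87551} \approx 295.89 i$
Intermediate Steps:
$\sqrt{s - 323003} = \sqrt{235452 - 323003} = \sqrt{-87551} = i \sqrt{87551}$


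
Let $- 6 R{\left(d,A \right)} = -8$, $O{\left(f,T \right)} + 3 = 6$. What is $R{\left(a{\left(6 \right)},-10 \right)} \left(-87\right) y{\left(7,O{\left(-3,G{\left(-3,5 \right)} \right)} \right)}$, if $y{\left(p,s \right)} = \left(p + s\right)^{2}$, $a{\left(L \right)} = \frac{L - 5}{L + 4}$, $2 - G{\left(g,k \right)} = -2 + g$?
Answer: $-11600$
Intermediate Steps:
$G{\left(g,k \right)} = 4 - g$ ($G{\left(g,k \right)} = 2 - \left(-2 + g\right) = 4 - g$)
$O{\left(f,T \right)} = 3$ ($O{\left(f,T \right)} = -3 + 6 = 3$)
$a{\left(L \right)} = \frac{-5 + L}{4 + L}$
$R{\left(d,A \right)} = \frac{4}{3}$ ($R{\left(d,A \right)} = \left(- \frac{1}{6}\right) \left(-8\right) = \frac{4}{3}$)
$R{\left(a{\left(6 \right)},-10 \right)} \left(-87\right) y{\left(7,O{\left(-3,G{\left(-3,5 \right)} \right)} \right)} = \frac{4}{3} \left(-87\right) \left(7 + 3\right)^{2} = - 116 \cdot 10^{2} = \left(-116\right) 100 = -11600$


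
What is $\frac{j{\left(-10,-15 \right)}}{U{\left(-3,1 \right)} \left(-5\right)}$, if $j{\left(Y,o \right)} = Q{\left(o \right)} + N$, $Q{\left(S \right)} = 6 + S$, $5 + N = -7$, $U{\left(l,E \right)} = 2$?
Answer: $\frac{21}{10} \approx 2.1$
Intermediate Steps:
$N = -12$ ($N = -5 - 7 = -12$)
$j{\left(Y,o \right)} = -6 + o$ ($j{\left(Y,o \right)} = \left(6 + o\right) - 12 = -6 + o$)
$\frac{j{\left(-10,-15 \right)}}{U{\left(-3,1 \right)} \left(-5\right)} = \frac{-6 - 15}{2 \left(-5\right)} = - \frac{21}{-10} = \left(-21\right) \left(- \frac{1}{10}\right) = \frac{21}{10}$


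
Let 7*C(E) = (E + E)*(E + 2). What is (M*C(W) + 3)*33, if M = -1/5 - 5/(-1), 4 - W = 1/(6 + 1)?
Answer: 1923273/1715 ≈ 1121.4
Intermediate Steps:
W = 27/7 (W = 4 - 1/(6 + 1) = 4 - 1/7 = 4 - 1*⅐ = 4 - ⅐ = 27/7 ≈ 3.8571)
M = 24/5 (M = -1*⅕ - 5*(-1) = -⅕ + 5 = 24/5 ≈ 4.8000)
C(E) = 2*E*(2 + E)/7 (C(E) = ((E + E)*(E + 2))/7 = ((2*E)*(2 + E))/7 = (2*E*(2 + E))/7 = 2*E*(2 + E)/7)
(M*C(W) + 3)*33 = (24*((2/7)*(27/7)*(2 + 27/7))/5 + 3)*33 = (24*((2/7)*(27/7)*(41/7))/5 + 3)*33 = ((24/5)*(2214/343) + 3)*33 = (53136/1715 + 3)*33 = (58281/1715)*33 = 1923273/1715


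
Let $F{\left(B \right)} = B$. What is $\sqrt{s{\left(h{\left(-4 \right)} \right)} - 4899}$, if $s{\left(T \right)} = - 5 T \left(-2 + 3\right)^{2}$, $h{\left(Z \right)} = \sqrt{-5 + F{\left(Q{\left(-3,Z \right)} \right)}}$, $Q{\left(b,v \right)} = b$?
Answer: $\sqrt{-4899 - 10 i \sqrt{2}} \approx 0.101 - 69.993 i$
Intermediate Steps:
$h{\left(Z \right)} = 2 i \sqrt{2}$ ($h{\left(Z \right)} = \sqrt{-5 - 3} = \sqrt{-8} = 2 i \sqrt{2}$)
$s{\left(T \right)} = - 5 T$ ($s{\left(T \right)} = - 5 T 1^{2} = - 5 T 1 = - 5 T$)
$\sqrt{s{\left(h{\left(-4 \right)} \right)} - 4899} = \sqrt{- 5 \cdot 2 i \sqrt{2} - 4899} = \sqrt{- 10 i \sqrt{2} - 4899} = \sqrt{-4899 - 10 i \sqrt{2}}$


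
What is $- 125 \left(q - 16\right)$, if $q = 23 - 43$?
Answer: $4500$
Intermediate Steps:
$q = -20$ ($q = 23 - 43 = -20$)
$- 125 \left(q - 16\right) = - 125 \left(-20 - 16\right) = \left(-125\right) \left(-36\right) = 4500$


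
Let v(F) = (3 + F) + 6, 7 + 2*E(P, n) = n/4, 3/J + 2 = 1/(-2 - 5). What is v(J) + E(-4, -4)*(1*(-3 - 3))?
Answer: 158/5 ≈ 31.600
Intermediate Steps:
J = -7/5 (J = 3/(-2 + 1/(-2 - 5)) = 3/(-2 + 1/(-7)) = 3/(-2 - ⅐) = 3/(-15/7) = 3*(-7/15) = -7/5 ≈ -1.4000)
E(P, n) = -7/2 + n/8 (E(P, n) = -7/2 + (n/4)/2 = -7/2 + n/8)
v(F) = 9 + F
v(J) + E(-4, -4)*(1*(-3 - 3)) = (9 - 7/5) + (-7/2 + (⅛)*(-4))*(1*(-3 - 3)) = 38/5 + (-7/2 - ½)*(1*(-6)) = 38/5 - 4*(-6) = 38/5 + 24 = 158/5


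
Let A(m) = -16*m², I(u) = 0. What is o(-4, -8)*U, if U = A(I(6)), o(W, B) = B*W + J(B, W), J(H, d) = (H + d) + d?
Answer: 0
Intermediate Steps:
J(H, d) = H + 2*d
o(W, B) = B + 2*W + B*W (o(W, B) = B*W + (B + 2*W) = B + 2*W + B*W)
U = 0 (U = -16*0² = -16*0 = 0)
o(-4, -8)*U = (-8 + 2*(-4) - 8*(-4))*0 = (-8 - 8 + 32)*0 = 16*0 = 0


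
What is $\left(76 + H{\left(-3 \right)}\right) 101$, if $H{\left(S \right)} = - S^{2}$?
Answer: $6767$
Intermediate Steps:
$\left(76 + H{\left(-3 \right)}\right) 101 = \left(76 - \left(-3\right)^{2}\right) 101 = \left(76 - 9\right) 101 = 67 \cdot 101 = 6767$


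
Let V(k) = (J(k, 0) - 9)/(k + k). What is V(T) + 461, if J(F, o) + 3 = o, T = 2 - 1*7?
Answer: 2311/5 ≈ 462.20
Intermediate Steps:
T = -5 (T = 2 - 7 = -5)
J(F, o) = -3 + o
V(k) = -6/k (V(k) = ((-3 + 0) - 9)/(k + k) = (-3 - 9)/((2*k)) = -6/k)
V(T) + 461 = -6/(-5) + 461 = -6*(-1/5) + 461 = 6/5 + 461 = 2311/5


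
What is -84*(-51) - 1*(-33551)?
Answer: 37835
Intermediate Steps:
-84*(-51) - 1*(-33551) = 4284 + 33551 = 37835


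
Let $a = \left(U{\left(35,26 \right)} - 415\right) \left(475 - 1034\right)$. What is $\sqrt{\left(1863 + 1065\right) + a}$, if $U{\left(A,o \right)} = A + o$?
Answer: $\sqrt{200814} \approx 448.12$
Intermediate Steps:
$a = 197886$ ($a = \left(\left(35 + 26\right) - 415\right) \left(475 - 1034\right) = \left(61 - 415\right) \left(-559\right) = \left(-354\right) \left(-559\right) = 197886$)
$\sqrt{\left(1863 + 1065\right) + a} = \sqrt{\left(1863 + 1065\right) + 197886} = \sqrt{2928 + 197886} = \sqrt{200814}$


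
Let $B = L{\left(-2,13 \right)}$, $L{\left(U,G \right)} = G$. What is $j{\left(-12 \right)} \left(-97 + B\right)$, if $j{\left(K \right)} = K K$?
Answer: $-12096$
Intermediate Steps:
$j{\left(K \right)} = K^{2}$
$B = 13$
$j{\left(-12 \right)} \left(-97 + B\right) = \left(-12\right)^{2} \left(-97 + 13\right) = 144 \left(-84\right) = -12096$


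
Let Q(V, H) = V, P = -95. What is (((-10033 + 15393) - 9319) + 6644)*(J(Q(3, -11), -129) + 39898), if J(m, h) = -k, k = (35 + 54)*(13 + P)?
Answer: 126721260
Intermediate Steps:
k = -7298 (k = (35 + 54)*(13 - 95) = 89*(-82) = -7298)
J(m, h) = 7298 (J(m, h) = -1*(-7298) = 7298)
(((-10033 + 15393) - 9319) + 6644)*(J(Q(3, -11), -129) + 39898) = (((-10033 + 15393) - 9319) + 6644)*(7298 + 39898) = ((5360 - 9319) + 6644)*47196 = (-3959 + 6644)*47196 = 2685*47196 = 126721260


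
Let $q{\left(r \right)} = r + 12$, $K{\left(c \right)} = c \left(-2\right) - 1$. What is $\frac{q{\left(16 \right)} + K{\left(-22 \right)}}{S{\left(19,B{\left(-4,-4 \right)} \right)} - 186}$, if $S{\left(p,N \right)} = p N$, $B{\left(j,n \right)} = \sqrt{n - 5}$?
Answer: $- \frac{4402}{12615} - \frac{1349 i}{12615} \approx -0.34895 - 0.10694 i$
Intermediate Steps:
$K{\left(c \right)} = -1 - 2 c$ ($K{\left(c \right)} = - 2 c - 1 = -1 - 2 c$)
$B{\left(j,n \right)} = \sqrt{-5 + n}$
$q{\left(r \right)} = 12 + r$
$S{\left(p,N \right)} = N p$
$\frac{q{\left(16 \right)} + K{\left(-22 \right)}}{S{\left(19,B{\left(-4,-4 \right)} \right)} - 186} = \frac{\left(12 + 16\right) - -43}{\sqrt{-5 - 4} \cdot 19 - 186} = \frac{28 + \left(-1 + 44\right)}{\sqrt{-9} \cdot 19 - 186} = \frac{28 + 43}{3 i 19 - 186} = \frac{71}{57 i - 186} = \frac{71}{-186 + 57 i} = 71 \frac{-186 - 57 i}{37845} = \frac{71 \left(-186 - 57 i\right)}{37845}$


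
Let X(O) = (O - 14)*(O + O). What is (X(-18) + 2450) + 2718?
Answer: 6320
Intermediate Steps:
X(O) = 2*O*(-14 + O) (X(O) = (-14 + O)*(2*O) = 2*O*(-14 + O))
(X(-18) + 2450) + 2718 = (2*(-18)*(-14 - 18) + 2450) + 2718 = (2*(-18)*(-32) + 2450) + 2718 = (1152 + 2450) + 2718 = 3602 + 2718 = 6320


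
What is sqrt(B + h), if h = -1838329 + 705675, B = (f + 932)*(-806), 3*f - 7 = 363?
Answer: I*sqrt(17849274)/3 ≈ 1408.3*I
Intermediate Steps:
f = 370/3 (f = 7/3 + (1/3)*363 = 7/3 + 121 = 370/3 ≈ 123.33)
B = -2551796/3 (B = (370/3 + 932)*(-806) = (3166/3)*(-806) = -2551796/3 ≈ -8.5060e+5)
h = -1132654
sqrt(B + h) = sqrt(-2551796/3 - 1132654) = sqrt(-5949758/3) = I*sqrt(17849274)/3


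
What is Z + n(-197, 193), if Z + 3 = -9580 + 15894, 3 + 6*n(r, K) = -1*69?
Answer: 6299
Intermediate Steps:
n(r, K) = -12 (n(r, K) = -½ + (-1*69)/6 = -½ + (⅙)*(-69) = -½ - 23/2 = -12)
Z = 6311 (Z = -3 + (-9580 + 15894) = -3 + 6314 = 6311)
Z + n(-197, 193) = 6311 - 12 = 6299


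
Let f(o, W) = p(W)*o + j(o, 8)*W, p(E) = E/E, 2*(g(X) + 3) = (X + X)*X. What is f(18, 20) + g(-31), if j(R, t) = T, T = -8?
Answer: 816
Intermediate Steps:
g(X) = -3 + X**2 (g(X) = -3 + ((X + X)*X)/2 = -3 + ((2*X)*X)/2 = -3 + (2*X**2)/2 = -3 + X**2)
p(E) = 1
j(R, t) = -8
f(o, W) = o - 8*W (f(o, W) = 1*o - 8*W = o - 8*W)
f(18, 20) + g(-31) = (18 - 8*20) + (-3 + (-31)**2) = (18 - 160) + (-3 + 961) = -142 + 958 = 816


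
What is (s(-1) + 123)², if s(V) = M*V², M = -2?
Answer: 14641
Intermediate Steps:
s(V) = -2*V²
(s(-1) + 123)² = (-2*(-1)² + 123)² = (-2*1 + 123)² = (-2 + 123)² = 121² = 14641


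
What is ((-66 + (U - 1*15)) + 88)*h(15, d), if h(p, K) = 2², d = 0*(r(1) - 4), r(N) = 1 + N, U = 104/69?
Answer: 2348/69 ≈ 34.029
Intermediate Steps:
U = 104/69 (U = 104*(1/69) = 104/69 ≈ 1.5072)
d = 0 (d = 0*((1 + 1) - 4) = 0*(2 - 4) = 0*(-2) = 0)
h(p, K) = 4
((-66 + (U - 1*15)) + 88)*h(15, d) = ((-66 + (104/69 - 1*15)) + 88)*4 = ((-66 + (104/69 - 15)) + 88)*4 = ((-66 - 931/69) + 88)*4 = (-5485/69 + 88)*4 = (587/69)*4 = 2348/69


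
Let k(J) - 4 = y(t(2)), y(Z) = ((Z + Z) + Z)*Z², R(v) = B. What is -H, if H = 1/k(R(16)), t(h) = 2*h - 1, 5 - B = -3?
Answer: -1/85 ≈ -0.011765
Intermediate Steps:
B = 8 (B = 5 - 1*(-3) = 5 + 3 = 8)
R(v) = 8
t(h) = -1 + 2*h
y(Z) = 3*Z³ (y(Z) = (2*Z + Z)*Z² = (3*Z)*Z² = 3*Z³)
k(J) = 85 (k(J) = 4 + 3*(-1 + 2*2)³ = 4 + 3*(-1 + 4)³ = 4 + 3*3³ = 4 + 3*27 = 4 + 81 = 85)
H = 1/85 ≈ 0.011765
-H = -1*1/85 = -1/85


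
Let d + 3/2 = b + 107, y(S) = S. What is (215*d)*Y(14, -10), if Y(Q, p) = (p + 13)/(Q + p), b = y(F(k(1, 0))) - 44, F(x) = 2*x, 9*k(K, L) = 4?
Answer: 241445/24 ≈ 10060.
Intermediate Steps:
k(K, L) = 4/9 (k(K, L) = (⅑)*4 = 4/9)
b = -388/9 (b = 2*(4/9) - 44 = 8/9 - 44 = -388/9 ≈ -43.111)
d = 1123/18 (d = -3/2 + (-388/9 + 107) = -3/2 + 575/9 = 1123/18 ≈ 62.389)
Y(Q, p) = (13 + p)/(Q + p)
(215*d)*Y(14, -10) = (215*(1123/18))*((13 - 10)/(14 - 10)) = 241445*(3/4)/18 = 241445*((¼)*3)/18 = (241445/18)*(¾) = 241445/24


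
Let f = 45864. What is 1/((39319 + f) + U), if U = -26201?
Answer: 1/58982 ≈ 1.6954e-5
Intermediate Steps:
1/((39319 + f) + U) = 1/((39319 + 45864) - 26201) = 1/(85183 - 26201) = 1/58982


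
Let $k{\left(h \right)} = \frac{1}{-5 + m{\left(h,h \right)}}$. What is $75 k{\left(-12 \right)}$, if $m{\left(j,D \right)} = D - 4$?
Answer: $- \frac{25}{7} \approx -3.5714$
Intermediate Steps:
$m{\left(j,D \right)} = -4 + D$ ($m{\left(j,D \right)} = D - 4 = -4 + D$)
$k{\left(h \right)} = \frac{1}{-9 + h}$ ($k{\left(h \right)} = \frac{1}{-5 + \left(-4 + h\right)} = \frac{1}{-9 + h}$)
$75 k{\left(-12 \right)} = \frac{75}{-9 - 12} = \frac{75}{-21} = 75 \left(- \frac{1}{21}\right) = - \frac{25}{7}$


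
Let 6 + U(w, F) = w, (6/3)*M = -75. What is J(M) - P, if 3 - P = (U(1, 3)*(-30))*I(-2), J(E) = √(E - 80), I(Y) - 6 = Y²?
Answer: 1497 + I*√470/2 ≈ 1497.0 + 10.84*I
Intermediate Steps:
M = -75/2 (M = (½)*(-75) = -75/2 ≈ -37.500)
I(Y) = 6 + Y²
J(E) = √(-80 + E)
U(w, F) = -6 + w
P = -1497 (P = 3 - (-6 + 1)*(-30)*(6 + (-2)²) = 3 - (-5*(-30))*(6 + 4) = 3 - 150*10 = 3 - 1*1500 = 3 - 1500 = -1497)
J(M) - P = √(-80 - 75/2) - 1*(-1497) = √(-235/2) + 1497 = I*√470/2 + 1497 = 1497 + I*√470/2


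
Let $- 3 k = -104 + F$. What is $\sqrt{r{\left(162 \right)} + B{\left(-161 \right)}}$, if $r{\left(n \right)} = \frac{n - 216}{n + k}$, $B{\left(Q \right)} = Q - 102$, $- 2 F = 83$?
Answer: $\frac{i \sqrt{46659851}}{421} \approx 16.225 i$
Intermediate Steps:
$F = - \frac{83}{2}$ ($F = \left(- \frac{1}{2}\right) 83 = - \frac{83}{2} \approx -41.5$)
$B{\left(Q \right)} = -102 + Q$
$k = \frac{97}{2}$ ($k = - \frac{-104 - \frac{83}{2}}{3} = \left(- \frac{1}{3}\right) \left(- \frac{291}{2}\right) = \frac{97}{2} \approx 48.5$)
$r{\left(n \right)} = \frac{-216 + n}{\frac{97}{2} + n}$ ($r{\left(n \right)} = \frac{n - 216}{n + \frac{97}{2}} = \frac{-216 + n}{\frac{97}{2} + n}$)
$\sqrt{r{\left(162 \right)} + B{\left(-161 \right)}} = \sqrt{\frac{2 \left(-216 + 162\right)}{97 + 2 \cdot 162} - 263} = \sqrt{2 \frac{1}{97 + 324} \left(-54\right) - 263} = \sqrt{2 \cdot \frac{1}{421} \left(-54\right) - 263} = \sqrt{- \frac{108}{421} - 263} = \sqrt{- \frac{110831}{421}} = \frac{i \sqrt{46659851}}{421}$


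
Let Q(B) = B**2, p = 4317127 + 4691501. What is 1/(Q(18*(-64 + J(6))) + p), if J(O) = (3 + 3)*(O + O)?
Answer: 1/9029364 ≈ 1.1075e-7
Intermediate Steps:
J(O) = 12*O (J(O) = 6*(2*O) = 12*O)
p = 9008628
1/(Q(18*(-64 + J(6))) + p) = 1/((18*(-64 + 12*6))**2 + 9008628) = 1/((18*(-64 + 72))**2 + 9008628) = 1/((18*8)**2 + 9008628) = 1/(144**2 + 9008628) = 1/(20736 + 9008628) = 1/9029364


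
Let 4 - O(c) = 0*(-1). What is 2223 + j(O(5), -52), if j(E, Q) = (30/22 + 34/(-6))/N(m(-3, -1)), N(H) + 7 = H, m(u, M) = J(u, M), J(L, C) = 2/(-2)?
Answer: 293507/132 ≈ 2223.5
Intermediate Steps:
J(L, C) = -1 (J(L, C) = 2*(-½) = -1)
m(u, M) = -1
N(H) = -7 + H
O(c) = 4 (O(c) = 4 - 0*(-1) = 4 - 1*0 = 4 + 0 = 4)
j(E, Q) = 71/132 (j(E, Q) = (30/22 + 34/(-6))/(-7 - 1) = (30*(1/22) + 34*(-⅙))/(-8) = (15/11 - 17/3)*(-⅛) = -142/33*(-⅛) = 71/132)
2223 + j(O(5), -52) = 2223 + 71/132 = 293507/132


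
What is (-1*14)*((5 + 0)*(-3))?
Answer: 210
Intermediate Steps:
(-1*14)*((5 + 0)*(-3)) = -70*(-3) = -14*(-15) = 210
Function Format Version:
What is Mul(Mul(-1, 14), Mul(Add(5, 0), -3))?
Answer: 210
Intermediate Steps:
Mul(Mul(-1, 14), Mul(Add(5, 0), -3)) = Mul(-14, Mul(5, -3)) = Mul(-14, -15) = 210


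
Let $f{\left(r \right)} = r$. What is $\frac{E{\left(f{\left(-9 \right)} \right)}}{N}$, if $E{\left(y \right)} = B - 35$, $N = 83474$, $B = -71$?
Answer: $- \frac{53}{41737} \approx -0.0012699$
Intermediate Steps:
$E{\left(y \right)} = -106$ ($E{\left(y \right)} = -71 - 35 = -106$)
$\frac{E{\left(f{\left(-9 \right)} \right)}}{N} = - \frac{106}{83474} = \left(-106\right) \frac{1}{83474} = - \frac{53}{41737}$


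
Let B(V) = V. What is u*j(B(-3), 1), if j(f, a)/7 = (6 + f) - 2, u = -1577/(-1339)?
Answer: 11039/1339 ≈ 8.2442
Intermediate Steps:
u = 1577/1339 (u = -1577*(-1/1339) = 1577/1339 ≈ 1.1777)
j(f, a) = 28 + 7*f (j(f, a) = 7*((6 + f) - 2) = 7*(4 + f) = 28 + 7*f)
u*j(B(-3), 1) = 1577*(28 + 7*(-3))/1339 = 1577*(28 - 21)/1339 = (1577/1339)*7 = 11039/1339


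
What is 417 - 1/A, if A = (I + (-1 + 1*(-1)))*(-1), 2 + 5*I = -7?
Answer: 7918/19 ≈ 416.74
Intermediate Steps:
I = -9/5 (I = -⅖ + (⅕)*(-7) = -⅖ - 7/5 = -9/5 ≈ -1.8000)
A = 19/5 (A = (-9/5 + (-1 + 1*(-1)))*(-1) = (-9/5 + (-1 - 1))*(-1) = (-9/5 - 2)*(-1) = -19/5*(-1) = 19/5 ≈ 3.8000)
417 - 1/A = 417 - 1/19/5 = 417 - 1*5/19 = 417 - 5/19 = 7918/19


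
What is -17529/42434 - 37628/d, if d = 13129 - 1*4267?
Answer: -125146325/26860722 ≈ -4.6591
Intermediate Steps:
d = 8862 (d = 13129 - 4267 = 8862)
-17529/42434 - 37628/d = -17529/42434 - 37628/8862 = -17529*1/42434 - 37628*1/8862 = -17529/42434 - 18814/4431 = -125146325/26860722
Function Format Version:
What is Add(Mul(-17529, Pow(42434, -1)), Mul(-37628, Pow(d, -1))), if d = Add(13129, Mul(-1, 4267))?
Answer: Rational(-125146325, 26860722) ≈ -4.6591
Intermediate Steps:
d = 8862 (d = Add(13129, -4267) = 8862)
Add(Mul(-17529, Pow(42434, -1)), Mul(-37628, Pow(d, -1))) = Add(Mul(-17529, Pow(42434, -1)), Mul(-37628, Pow(8862, -1))) = Add(Mul(-17529, Rational(1, 42434)), Mul(-37628, Rational(1, 8862))) = Add(Rational(-17529, 42434), Rational(-18814, 4431)) = Rational(-125146325, 26860722)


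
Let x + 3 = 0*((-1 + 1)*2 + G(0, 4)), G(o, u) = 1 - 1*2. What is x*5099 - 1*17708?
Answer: -33005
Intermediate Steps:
G(o, u) = -1 (G(o, u) = 1 - 2 = -1)
x = -3 (x = -3 + 0*((-1 + 1)*2 - 1) = -3 + 0*(0*2 - 1) = -3 + 0*(0 - 1) = -3 + 0*(-1) = -3 + 0 = -3)
x*5099 - 1*17708 = -3*5099 - 1*17708 = -15297 - 17708 = -33005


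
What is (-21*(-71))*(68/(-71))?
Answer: -1428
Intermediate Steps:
(-21*(-71))*(68/(-71)) = 1491*(68*(-1/71)) = 1491*(-68/71) = -1428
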